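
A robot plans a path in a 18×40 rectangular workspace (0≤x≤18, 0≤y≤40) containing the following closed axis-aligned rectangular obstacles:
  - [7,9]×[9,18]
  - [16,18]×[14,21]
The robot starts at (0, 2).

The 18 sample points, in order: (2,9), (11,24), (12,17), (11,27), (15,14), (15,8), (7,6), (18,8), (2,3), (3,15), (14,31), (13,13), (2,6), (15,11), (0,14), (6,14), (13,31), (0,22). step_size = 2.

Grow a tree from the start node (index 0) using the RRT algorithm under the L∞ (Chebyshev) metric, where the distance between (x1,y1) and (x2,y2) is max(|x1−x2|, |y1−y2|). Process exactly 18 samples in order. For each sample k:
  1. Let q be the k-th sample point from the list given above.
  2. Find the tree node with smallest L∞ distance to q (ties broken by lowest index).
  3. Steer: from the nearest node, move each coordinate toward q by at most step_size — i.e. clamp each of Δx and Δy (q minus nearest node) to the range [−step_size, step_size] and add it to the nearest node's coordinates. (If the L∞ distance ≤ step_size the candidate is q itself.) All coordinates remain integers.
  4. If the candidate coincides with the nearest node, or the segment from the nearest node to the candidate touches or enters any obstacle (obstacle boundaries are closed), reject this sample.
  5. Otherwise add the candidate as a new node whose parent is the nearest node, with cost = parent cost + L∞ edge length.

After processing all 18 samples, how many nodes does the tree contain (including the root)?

Node count: 15

1. q=(2,9) nearest=0 d=7 new=(2,4) → add node 1 parent=0 cost=2
2. q=(11,24) nearest=1 d=20 new=(4,6) → add node 2 parent=1 cost=4
3. q=(12,17) nearest=2 d=11 new=(6,8) → add node 3 parent=2 cost=6
4. q=(11,27) nearest=3 d=19 new=(8,10) → blocked by [7,9]×[9,18], reject
5. q=(15,14) nearest=3 d=9 new=(8,10) → blocked by [7,9]×[9,18], reject
6. q=(15,8) nearest=3 d=9 new=(8,8) → add node 4 parent=3 cost=8
7. q=(7,6) nearest=3 d=2 new=(7,6) → add node 5 parent=3 cost=8
8. q=(18,8) nearest=4 d=10 new=(10,8) → add node 6 parent=4 cost=10
9. q=(2,3) nearest=1 d=1 new=(2,3) → add node 7 parent=1 cost=3
10. q=(3,15) nearest=3 d=7 new=(4,10) → add node 8 parent=3 cost=8
11. q=(14,31) nearest=8 d=21 new=(6,12) → add node 9 parent=8 cost=10
12. q=(13,13) nearest=4 d=5 new=(10,10) → blocked by [7,9]×[9,18], reject
13. q=(2,6) nearest=1 d=2 new=(2,6) → add node 10 parent=1 cost=4
14. q=(15,11) nearest=6 d=5 new=(12,10) → add node 11 parent=6 cost=12
15. q=(0,14) nearest=8 d=4 new=(2,12) → add node 12 parent=8 cost=10
16. q=(6,14) nearest=9 d=2 new=(6,14) → add node 13 parent=9 cost=12
17. q=(13,31) nearest=13 d=17 new=(8,16) → blocked by [7,9]×[9,18], reject
18. q=(0,22) nearest=13 d=8 new=(4,16) → add node 14 parent=13 cost=14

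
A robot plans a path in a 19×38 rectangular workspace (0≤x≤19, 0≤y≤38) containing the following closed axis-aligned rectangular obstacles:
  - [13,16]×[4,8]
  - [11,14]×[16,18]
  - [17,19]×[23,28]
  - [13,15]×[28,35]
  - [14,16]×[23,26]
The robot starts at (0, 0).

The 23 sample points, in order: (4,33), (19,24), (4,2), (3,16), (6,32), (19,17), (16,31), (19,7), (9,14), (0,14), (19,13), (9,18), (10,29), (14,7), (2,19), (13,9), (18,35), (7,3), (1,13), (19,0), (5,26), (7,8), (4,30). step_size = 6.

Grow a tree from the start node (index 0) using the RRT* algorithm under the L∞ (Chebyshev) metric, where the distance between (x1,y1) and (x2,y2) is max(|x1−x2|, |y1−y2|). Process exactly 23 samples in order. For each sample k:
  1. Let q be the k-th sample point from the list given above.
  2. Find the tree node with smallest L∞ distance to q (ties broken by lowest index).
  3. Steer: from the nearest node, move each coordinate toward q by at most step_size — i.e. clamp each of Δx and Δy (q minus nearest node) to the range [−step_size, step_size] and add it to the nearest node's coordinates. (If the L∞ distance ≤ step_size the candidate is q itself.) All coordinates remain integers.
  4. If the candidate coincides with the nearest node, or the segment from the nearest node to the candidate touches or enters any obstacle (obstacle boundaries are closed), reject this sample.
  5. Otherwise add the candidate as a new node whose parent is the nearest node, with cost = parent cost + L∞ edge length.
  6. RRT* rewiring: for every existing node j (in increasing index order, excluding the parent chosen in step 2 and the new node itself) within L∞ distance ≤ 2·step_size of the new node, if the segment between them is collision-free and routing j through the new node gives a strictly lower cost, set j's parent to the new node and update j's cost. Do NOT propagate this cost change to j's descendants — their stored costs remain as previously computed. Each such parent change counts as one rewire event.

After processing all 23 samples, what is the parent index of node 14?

1. q=(4,33) nearest=0 d=33 new=(4,6) → add node 1 parent=0 cost=6
2. q=(19,24) nearest=1 d=18 new=(10,12) → add node 2 parent=1 cost=12
3. q=(4,2) nearest=0 d=4 new=(4,2) → add node 3 parent=0 cost=4
4. q=(3,16) nearest=2 d=7 new=(4,16) → add node 4 parent=2 cost=18
5. q=(6,32) nearest=4 d=16 new=(6,22) → add node 5 parent=4 cost=24
6. q=(19,17) nearest=2 d=9 new=(16,17) → add node 6 parent=2 cost=18
7. q=(16,31) nearest=5 d=10 new=(12,28) → add node 7 parent=5 cost=30
8. q=(19,7) nearest=2 d=9 new=(16,7) → blocked by [13,16]×[4,8], reject
9. q=(9,14) nearest=2 d=2 new=(9,14) → add node 8 parent=2 cost=14; rewire 5→8 (22<24)
10. q=(0,14) nearest=4 d=4 new=(0,14) → add node 9 parent=4 cost=22
11. q=(19,13) nearest=6 d=4 new=(19,13) → add node 10 parent=6 cost=22
12. q=(9,18) nearest=5 d=4 new=(9,18) → add node 11 parent=5 cost=26
13. q=(10,29) nearest=7 d=2 new=(10,29) → add node 12 parent=7 cost=32
14. q=(14,7) nearest=2 d=5 new=(14,7) → blocked by [13,16]×[4,8], reject
15. q=(2,19) nearest=4 d=3 new=(2,19) → add node 13 parent=4 cost=21; rewire 12→13 (31<32)
16. q=(13,9) nearest=2 d=3 new=(13,9) → add node 14 parent=2 cost=15; rewire 10→14 (21<22); rewire 11→14 (24<26)
17. q=(18,35) nearest=7 d=7 new=(18,34) → blocked by [13,15]×[28,35], reject
18. q=(7,3) nearest=1 d=3 new=(7,3) → add node 15 parent=1 cost=9; rewire 9→15 (20<22)
19. q=(1,13) nearest=9 d=1 new=(1,13) → add node 16 parent=9 cost=21
20. q=(19,0) nearest=14 d=9 new=(19,3) → blocked by [13,16]×[4,8], reject
21. q=(5,26) nearest=5 d=4 new=(5,26) → add node 17 parent=5 cost=26
22. q=(7,8) nearest=1 d=3 new=(7,8) → add node 18 parent=1 cost=9; rewire 4→18 (17<18); rewire 9→18 (16<20); rewire 11→18 (19<24); rewire 13→18 (20<21); rewire 16→18 (15<21)
23. q=(4,30) nearest=17 d=4 new=(4,30) → add node 19 parent=17 cost=30

Parent of node 14: 2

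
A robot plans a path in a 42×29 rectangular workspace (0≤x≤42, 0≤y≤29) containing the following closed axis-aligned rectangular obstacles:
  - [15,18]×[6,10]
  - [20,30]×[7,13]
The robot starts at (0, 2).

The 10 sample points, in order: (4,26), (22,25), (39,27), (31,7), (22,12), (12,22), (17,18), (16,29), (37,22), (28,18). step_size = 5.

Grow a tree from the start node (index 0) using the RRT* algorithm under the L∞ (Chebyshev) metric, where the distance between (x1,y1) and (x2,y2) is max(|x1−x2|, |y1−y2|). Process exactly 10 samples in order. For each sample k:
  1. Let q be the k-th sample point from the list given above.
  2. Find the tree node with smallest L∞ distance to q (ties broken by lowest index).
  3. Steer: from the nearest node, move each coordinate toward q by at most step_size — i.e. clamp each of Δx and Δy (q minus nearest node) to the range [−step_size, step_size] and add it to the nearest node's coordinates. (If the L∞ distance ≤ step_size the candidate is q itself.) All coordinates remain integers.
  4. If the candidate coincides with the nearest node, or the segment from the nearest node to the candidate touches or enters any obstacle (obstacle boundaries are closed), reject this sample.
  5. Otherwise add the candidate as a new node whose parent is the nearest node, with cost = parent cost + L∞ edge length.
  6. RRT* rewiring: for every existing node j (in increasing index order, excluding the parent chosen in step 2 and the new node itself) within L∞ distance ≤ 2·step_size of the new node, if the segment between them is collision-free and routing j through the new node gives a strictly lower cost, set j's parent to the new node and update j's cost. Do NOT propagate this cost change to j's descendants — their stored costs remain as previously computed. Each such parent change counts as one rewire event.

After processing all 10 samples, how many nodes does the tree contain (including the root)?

Node count: 8

1. q=(4,26) nearest=0 d=24 new=(4,7) → add node 1 parent=0 cost=5
2. q=(22,25) nearest=1 d=18 new=(9,12) → add node 2 parent=1 cost=10
3. q=(39,27) nearest=2 d=30 new=(14,17) → add node 3 parent=2 cost=15
4. q=(31,7) nearest=3 d=17 new=(19,12) → add node 4 parent=3 cost=20
5. q=(22,12) nearest=4 d=3 new=(22,12) → blocked by [20,30]×[7,13], reject
6. q=(12,22) nearest=3 d=5 new=(12,22) → add node 5 parent=3 cost=20
7. q=(17,18) nearest=3 d=3 new=(17,18) → add node 6 parent=3 cost=18
8. q=(16,29) nearest=5 d=7 new=(16,27) → add node 7 parent=5 cost=25
9. q=(37,22) nearest=4 d=18 new=(24,17) → blocked by [20,30]×[7,13], reject
10. q=(28,18) nearest=4 d=9 new=(24,17) → blocked by [20,30]×[7,13], reject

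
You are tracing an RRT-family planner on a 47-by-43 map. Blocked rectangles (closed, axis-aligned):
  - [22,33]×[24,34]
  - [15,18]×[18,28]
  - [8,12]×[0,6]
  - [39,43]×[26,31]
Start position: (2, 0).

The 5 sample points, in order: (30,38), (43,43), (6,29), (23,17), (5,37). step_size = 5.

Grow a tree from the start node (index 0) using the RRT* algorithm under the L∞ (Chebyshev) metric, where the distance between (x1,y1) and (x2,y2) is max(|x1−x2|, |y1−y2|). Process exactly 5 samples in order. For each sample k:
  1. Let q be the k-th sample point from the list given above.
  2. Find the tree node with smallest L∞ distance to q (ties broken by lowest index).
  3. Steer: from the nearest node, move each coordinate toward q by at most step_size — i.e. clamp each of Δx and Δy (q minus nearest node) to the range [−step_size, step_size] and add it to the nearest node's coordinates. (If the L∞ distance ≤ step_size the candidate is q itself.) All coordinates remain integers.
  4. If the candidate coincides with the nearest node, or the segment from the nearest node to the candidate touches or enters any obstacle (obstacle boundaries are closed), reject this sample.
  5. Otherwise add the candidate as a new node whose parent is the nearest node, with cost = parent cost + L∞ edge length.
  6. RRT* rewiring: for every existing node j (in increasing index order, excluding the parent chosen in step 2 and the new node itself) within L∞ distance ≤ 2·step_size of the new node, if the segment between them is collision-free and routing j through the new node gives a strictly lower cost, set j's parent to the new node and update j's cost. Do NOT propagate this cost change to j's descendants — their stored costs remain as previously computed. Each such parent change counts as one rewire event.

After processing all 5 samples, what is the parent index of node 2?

Parent of node 2: 1

1. q=(30,38) nearest=0 d=38 new=(7,5) → add node 1 parent=0 cost=5
2. q=(43,43) nearest=1 d=38 new=(12,10) → blocked by [8,12]×[0,6], reject
3. q=(6,29) nearest=1 d=24 new=(6,10) → add node 2 parent=1 cost=10
4. q=(23,17) nearest=1 d=16 new=(12,10) → blocked by [8,12]×[0,6], reject
5. q=(5,37) nearest=2 d=27 new=(5,15) → add node 3 parent=2 cost=15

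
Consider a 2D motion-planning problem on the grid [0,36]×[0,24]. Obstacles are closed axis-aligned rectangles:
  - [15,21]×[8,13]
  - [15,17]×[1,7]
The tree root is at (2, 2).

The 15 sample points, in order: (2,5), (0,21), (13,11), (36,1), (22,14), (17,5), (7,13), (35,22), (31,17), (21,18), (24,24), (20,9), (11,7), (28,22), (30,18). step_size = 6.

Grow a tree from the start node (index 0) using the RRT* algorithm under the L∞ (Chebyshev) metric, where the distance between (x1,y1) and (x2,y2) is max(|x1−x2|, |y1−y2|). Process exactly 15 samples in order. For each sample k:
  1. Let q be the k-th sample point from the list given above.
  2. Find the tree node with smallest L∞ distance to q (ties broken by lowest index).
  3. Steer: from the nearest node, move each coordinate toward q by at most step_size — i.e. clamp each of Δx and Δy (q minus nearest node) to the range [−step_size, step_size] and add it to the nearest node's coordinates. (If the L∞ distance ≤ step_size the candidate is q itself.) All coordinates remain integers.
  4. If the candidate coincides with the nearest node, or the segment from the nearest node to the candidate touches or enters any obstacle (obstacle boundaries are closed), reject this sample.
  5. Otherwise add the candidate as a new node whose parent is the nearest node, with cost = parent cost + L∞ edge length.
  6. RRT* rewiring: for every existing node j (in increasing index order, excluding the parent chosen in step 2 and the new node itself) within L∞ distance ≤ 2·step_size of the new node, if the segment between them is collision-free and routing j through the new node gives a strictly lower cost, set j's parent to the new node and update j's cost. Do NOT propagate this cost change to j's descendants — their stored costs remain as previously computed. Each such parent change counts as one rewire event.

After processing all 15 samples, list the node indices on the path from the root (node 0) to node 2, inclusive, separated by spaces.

Path: 0 1 2

1. q=(2,5) nearest=0 d=3 new=(2,5) → add node 1 parent=0 cost=3
2. q=(0,21) nearest=1 d=16 new=(0,11) → add node 2 parent=1 cost=9
3. q=(13,11) nearest=0 d=11 new=(8,8) → add node 3 parent=0 cost=6
4. q=(36,1) nearest=3 d=28 new=(14,2) → add node 4 parent=3 cost=12
5. q=(22,14) nearest=4 d=12 new=(20,8) → blocked by [15,21]×[8,13], reject
6. q=(17,5) nearest=4 d=3 new=(17,5) → blocked by [15,17]×[1,7], reject
7. q=(7,13) nearest=3 d=5 new=(7,13) → add node 5 parent=3 cost=11
8. q=(35,22) nearest=4 d=21 new=(20,8) → blocked by [15,21]×[8,13], reject
9. q=(31,17) nearest=4 d=17 new=(20,8) → blocked by [15,21]×[8,13], reject
10. q=(21,18) nearest=3 d=13 new=(14,14) → add node 6 parent=3 cost=12
11. q=(24,24) nearest=6 d=10 new=(20,20) → add node 7 parent=6 cost=18
12. q=(20,9) nearest=6 d=6 new=(20,9) → blocked by [15,21]×[8,13], reject
13. q=(11,7) nearest=3 d=3 new=(11,7) → add node 8 parent=3 cost=9
14. q=(28,22) nearest=7 d=8 new=(26,22) → add node 9 parent=7 cost=24
15. q=(30,18) nearest=9 d=4 new=(30,18) → add node 10 parent=9 cost=28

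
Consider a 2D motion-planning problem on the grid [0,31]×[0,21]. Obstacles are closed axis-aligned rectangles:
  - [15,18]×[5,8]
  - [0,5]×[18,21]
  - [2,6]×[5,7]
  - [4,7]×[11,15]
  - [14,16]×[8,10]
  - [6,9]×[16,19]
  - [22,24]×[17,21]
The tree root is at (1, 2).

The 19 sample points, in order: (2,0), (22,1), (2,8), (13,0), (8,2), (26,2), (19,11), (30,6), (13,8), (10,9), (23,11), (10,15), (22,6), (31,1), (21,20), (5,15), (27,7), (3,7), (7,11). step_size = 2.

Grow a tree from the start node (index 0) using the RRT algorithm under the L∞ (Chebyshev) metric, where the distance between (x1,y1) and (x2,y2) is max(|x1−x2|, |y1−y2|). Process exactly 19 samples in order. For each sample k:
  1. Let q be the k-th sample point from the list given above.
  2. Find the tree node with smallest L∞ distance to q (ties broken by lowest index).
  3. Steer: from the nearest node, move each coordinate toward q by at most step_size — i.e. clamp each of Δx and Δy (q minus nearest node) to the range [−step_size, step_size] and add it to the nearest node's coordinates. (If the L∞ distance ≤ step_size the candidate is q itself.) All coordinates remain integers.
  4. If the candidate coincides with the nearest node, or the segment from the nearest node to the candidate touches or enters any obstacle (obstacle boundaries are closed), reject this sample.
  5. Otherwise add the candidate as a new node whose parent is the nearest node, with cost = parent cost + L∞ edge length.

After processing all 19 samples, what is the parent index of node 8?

Parent of node 8: 7

1. q=(2,0) nearest=0 d=2 new=(2,0) → add node 1 parent=0 cost=2
2. q=(22,1) nearest=1 d=20 new=(4,1) → add node 2 parent=1 cost=4
3. q=(2,8) nearest=0 d=6 new=(2,4) → add node 3 parent=0 cost=2
4. q=(13,0) nearest=2 d=9 new=(6,0) → add node 4 parent=2 cost=6
5. q=(8,2) nearest=4 d=2 new=(8,2) → add node 5 parent=4 cost=8
6. q=(26,2) nearest=5 d=18 new=(10,2) → add node 6 parent=5 cost=10
7. q=(19,11) nearest=6 d=9 new=(12,4) → add node 7 parent=6 cost=12
8. q=(30,6) nearest=7 d=18 new=(14,6) → add node 8 parent=7 cost=14
9. q=(13,8) nearest=8 d=2 new=(13,8) → add node 9 parent=8 cost=16
10. q=(10,9) nearest=9 d=3 new=(11,9) → add node 10 parent=9 cost=18
11. q=(23,11) nearest=8 d=9 new=(16,8) → blocked by [15,18]×[5,8], reject
12. q=(10,15) nearest=10 d=6 new=(10,11) → add node 11 parent=10 cost=20
13. q=(22,6) nearest=8 d=8 new=(16,6) → blocked by [15,18]×[5,8], reject
14. q=(31,1) nearest=8 d=17 new=(16,4) → blocked by [15,18]×[5,8], reject
15. q=(21,20) nearest=10 d=11 new=(13,11) → add node 12 parent=10 cost=20
16. q=(5,15) nearest=11 d=5 new=(8,13) → add node 13 parent=11 cost=22
17. q=(27,7) nearest=8 d=13 new=(16,7) → blocked by [15,18]×[5,8], reject
18. q=(3,7) nearest=3 d=3 new=(3,6) → blocked by [2,6]×[5,7], reject
19. q=(7,11) nearest=13 d=2 new=(7,11) → blocked by [4,7]×[11,15], reject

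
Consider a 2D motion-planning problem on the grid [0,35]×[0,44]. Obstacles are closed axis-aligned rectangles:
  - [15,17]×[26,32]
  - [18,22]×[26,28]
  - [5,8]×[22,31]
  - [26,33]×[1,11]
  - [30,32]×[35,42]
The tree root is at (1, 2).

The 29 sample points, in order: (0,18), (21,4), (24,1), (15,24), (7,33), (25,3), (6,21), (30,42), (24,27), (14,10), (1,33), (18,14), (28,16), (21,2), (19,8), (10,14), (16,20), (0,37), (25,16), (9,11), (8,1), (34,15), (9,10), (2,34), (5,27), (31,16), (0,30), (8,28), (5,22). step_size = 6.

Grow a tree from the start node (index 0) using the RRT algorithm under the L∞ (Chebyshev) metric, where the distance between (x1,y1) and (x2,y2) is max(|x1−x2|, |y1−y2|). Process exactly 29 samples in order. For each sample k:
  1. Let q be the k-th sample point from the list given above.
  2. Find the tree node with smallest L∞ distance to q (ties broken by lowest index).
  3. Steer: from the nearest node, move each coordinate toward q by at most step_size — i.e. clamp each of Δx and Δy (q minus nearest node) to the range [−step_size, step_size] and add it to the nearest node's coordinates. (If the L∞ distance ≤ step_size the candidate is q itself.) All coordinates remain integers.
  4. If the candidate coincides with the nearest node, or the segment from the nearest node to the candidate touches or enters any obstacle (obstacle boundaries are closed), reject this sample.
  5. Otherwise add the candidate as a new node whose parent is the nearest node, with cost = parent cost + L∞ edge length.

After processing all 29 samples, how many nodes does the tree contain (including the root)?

1. q=(0,18) nearest=0 d=16 new=(0,8) → add node 1 parent=0 cost=6
2. q=(21,4) nearest=0 d=20 new=(7,4) → add node 2 parent=0 cost=6
3. q=(24,1) nearest=2 d=17 new=(13,1) → add node 3 parent=2 cost=12
4. q=(15,24) nearest=1 d=16 new=(6,14) → add node 4 parent=1 cost=12
5. q=(7,33) nearest=4 d=19 new=(7,20) → add node 5 parent=4 cost=18
6. q=(25,3) nearest=3 d=12 new=(19,3) → add node 6 parent=3 cost=18
7. q=(6,21) nearest=5 d=1 new=(6,21) → add node 7 parent=5 cost=19
8. q=(30,42) nearest=5 d=23 new=(13,26) → add node 8 parent=5 cost=24
9. q=(24,27) nearest=8 d=11 new=(19,27) → blocked by [15,17]×[26,32], reject
10. q=(14,10) nearest=2 d=7 new=(13,10) → add node 9 parent=2 cost=12
11. q=(1,33) nearest=7 d=12 new=(1,27) → blocked by [5,8]×[22,31], reject
12. q=(18,14) nearest=9 d=5 new=(18,14) → add node 10 parent=9 cost=17
13. q=(28,16) nearest=10 d=10 new=(24,16) → add node 11 parent=10 cost=23
14. q=(21,2) nearest=6 d=2 new=(21,2) → add node 12 parent=6 cost=20
15. q=(19,8) nearest=6 d=5 new=(19,8) → add node 13 parent=6 cost=23
16. q=(10,14) nearest=4 d=4 new=(10,14) → add node 14 parent=4 cost=16
17. q=(16,20) nearest=8 d=6 new=(16,20) → add node 15 parent=8 cost=30
18. q=(0,37) nearest=8 d=13 new=(7,32) → blocked by [5,8]×[22,31], reject
19. q=(25,16) nearest=11 d=1 new=(25,16) → add node 16 parent=11 cost=24
20. q=(9,11) nearest=4 d=3 new=(9,11) → add node 17 parent=4 cost=15
21. q=(8,1) nearest=2 d=3 new=(8,1) → add node 18 parent=2 cost=9
22. q=(34,15) nearest=16 d=9 new=(31,15) → add node 19 parent=16 cost=30
23. q=(9,10) nearest=17 d=1 new=(9,10) → add node 20 parent=17 cost=16
24. q=(2,34) nearest=8 d=11 new=(7,32) → blocked by [5,8]×[22,31], reject
25. q=(5,27) nearest=7 d=6 new=(5,27) → blocked by [5,8]×[22,31], reject
26. q=(31,16) nearest=19 d=1 new=(31,16) → add node 21 parent=19 cost=31
27. q=(0,30) nearest=7 d=9 new=(0,27) → blocked by [5,8]×[22,31], reject
28. q=(8,28) nearest=8 d=5 new=(8,28) → blocked by [5,8]×[22,31], reject
29. q=(5,22) nearest=7 d=1 new=(5,22) → blocked by [5,8]×[22,31], reject

Node count: 22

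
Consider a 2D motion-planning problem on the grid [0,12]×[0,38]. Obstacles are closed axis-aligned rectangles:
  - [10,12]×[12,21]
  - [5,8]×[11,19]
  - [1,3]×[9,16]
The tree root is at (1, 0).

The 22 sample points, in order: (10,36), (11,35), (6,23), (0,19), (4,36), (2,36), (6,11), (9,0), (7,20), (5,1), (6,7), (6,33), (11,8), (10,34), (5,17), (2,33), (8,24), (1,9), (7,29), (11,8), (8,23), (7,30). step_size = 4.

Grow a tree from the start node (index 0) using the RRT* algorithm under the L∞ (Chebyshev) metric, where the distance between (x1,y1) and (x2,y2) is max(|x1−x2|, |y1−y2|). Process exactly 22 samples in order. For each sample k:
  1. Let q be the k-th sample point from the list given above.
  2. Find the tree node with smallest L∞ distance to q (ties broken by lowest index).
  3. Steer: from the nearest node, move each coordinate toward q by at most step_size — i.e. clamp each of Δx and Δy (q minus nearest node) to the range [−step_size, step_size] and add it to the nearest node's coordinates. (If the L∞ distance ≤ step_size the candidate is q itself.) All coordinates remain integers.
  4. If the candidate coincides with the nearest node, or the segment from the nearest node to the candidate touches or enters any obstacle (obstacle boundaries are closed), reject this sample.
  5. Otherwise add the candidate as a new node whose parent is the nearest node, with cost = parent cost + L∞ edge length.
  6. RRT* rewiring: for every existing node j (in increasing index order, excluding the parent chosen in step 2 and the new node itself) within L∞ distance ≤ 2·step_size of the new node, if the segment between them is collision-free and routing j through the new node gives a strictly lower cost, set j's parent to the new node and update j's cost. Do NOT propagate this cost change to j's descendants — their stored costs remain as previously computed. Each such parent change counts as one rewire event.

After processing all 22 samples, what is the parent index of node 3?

1. q=(10,36) nearest=0 d=36 new=(5,4) → add node 1 parent=0 cost=4
2. q=(11,35) nearest=1 d=31 new=(9,8) → add node 2 parent=1 cost=8
3. q=(6,23) nearest=2 d=15 new=(6,12) → blocked by [5,8]×[11,19], reject
4. q=(0,19) nearest=2 d=11 new=(5,12) → blocked by [5,8]×[11,19], reject
5. q=(4,36) nearest=2 d=28 new=(5,12) → blocked by [5,8]×[11,19], reject
6. q=(2,36) nearest=2 d=28 new=(5,12) → blocked by [5,8]×[11,19], reject
7. q=(6,11) nearest=2 d=3 new=(6,11) → blocked by [5,8]×[11,19], reject
8. q=(9,0) nearest=1 d=4 new=(9,0) → add node 3 parent=1 cost=8
9. q=(7,20) nearest=2 d=12 new=(7,12) → blocked by [5,8]×[11,19], reject
10. q=(5,1) nearest=1 d=3 new=(5,1) → add node 4 parent=1 cost=7
11. q=(6,7) nearest=1 d=3 new=(6,7) → add node 5 parent=1 cost=7
12. q=(6,33) nearest=2 d=25 new=(6,12) → blocked by [5,8]×[11,19], reject
13. q=(11,8) nearest=2 d=2 new=(11,8) → add node 6 parent=2 cost=10
14. q=(10,34) nearest=2 d=26 new=(10,12) → blocked by [10,12]×[12,21], reject
15. q=(5,17) nearest=2 d=9 new=(5,12) → blocked by [5,8]×[11,19], reject
16. q=(2,33) nearest=2 d=25 new=(5,12) → blocked by [5,8]×[11,19], reject
17. q=(8,24) nearest=2 d=16 new=(8,12) → blocked by [5,8]×[11,19], reject
18. q=(1,9) nearest=1 d=5 new=(1,8) → add node 7 parent=1 cost=8
19. q=(7,29) nearest=2 d=21 new=(7,12) → blocked by [5,8]×[11,19], reject
20. q=(11,8) nearest=6 d=0 → coincident, reject
21. q=(8,23) nearest=2 d=15 new=(8,12) → blocked by [5,8]×[11,19], reject
22. q=(7,30) nearest=2 d=22 new=(7,12) → blocked by [5,8]×[11,19], reject

Parent of node 3: 1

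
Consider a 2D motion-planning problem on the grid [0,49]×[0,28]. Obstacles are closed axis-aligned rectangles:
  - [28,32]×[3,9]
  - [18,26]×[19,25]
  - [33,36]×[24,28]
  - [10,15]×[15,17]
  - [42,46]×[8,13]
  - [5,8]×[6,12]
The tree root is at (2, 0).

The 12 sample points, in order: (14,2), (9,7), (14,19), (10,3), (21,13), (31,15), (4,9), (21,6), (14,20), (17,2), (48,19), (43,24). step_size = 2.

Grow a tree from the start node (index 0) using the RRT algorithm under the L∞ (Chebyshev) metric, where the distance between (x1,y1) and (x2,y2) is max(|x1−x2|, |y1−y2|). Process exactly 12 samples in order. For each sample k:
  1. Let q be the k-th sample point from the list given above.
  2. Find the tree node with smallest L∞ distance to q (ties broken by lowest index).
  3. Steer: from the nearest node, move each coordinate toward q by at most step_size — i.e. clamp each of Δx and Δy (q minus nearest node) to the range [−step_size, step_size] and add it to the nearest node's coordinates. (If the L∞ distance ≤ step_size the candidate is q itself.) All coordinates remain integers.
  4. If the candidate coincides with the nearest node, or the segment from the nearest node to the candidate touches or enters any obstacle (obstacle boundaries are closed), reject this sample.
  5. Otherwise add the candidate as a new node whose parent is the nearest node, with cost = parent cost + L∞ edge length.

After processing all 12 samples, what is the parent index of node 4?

1. q=(14,2) nearest=0 d=12 new=(4,2) → add node 1 parent=0 cost=2
2. q=(9,7) nearest=1 d=5 new=(6,4) → add node 2 parent=1 cost=4
3. q=(14,19) nearest=2 d=15 new=(8,6) → blocked by [5,8]×[6,12], reject
4. q=(10,3) nearest=2 d=4 new=(8,3) → add node 3 parent=2 cost=6
5. q=(21,13) nearest=3 d=13 new=(10,5) → add node 4 parent=3 cost=8
6. q=(31,15) nearest=4 d=21 new=(12,7) → add node 5 parent=4 cost=10
7. q=(4,9) nearest=2 d=5 new=(4,6) → add node 6 parent=2 cost=6
8. q=(21,6) nearest=5 d=9 new=(14,6) → add node 7 parent=5 cost=12
9. q=(14,20) nearest=5 d=13 new=(14,9) → add node 8 parent=5 cost=12
10. q=(17,2) nearest=7 d=4 new=(16,4) → add node 9 parent=7 cost=14
11. q=(48,19) nearest=9 d=32 new=(18,6) → add node 10 parent=9 cost=16
12. q=(43,24) nearest=10 d=25 new=(20,8) → add node 11 parent=10 cost=18

Parent of node 4: 3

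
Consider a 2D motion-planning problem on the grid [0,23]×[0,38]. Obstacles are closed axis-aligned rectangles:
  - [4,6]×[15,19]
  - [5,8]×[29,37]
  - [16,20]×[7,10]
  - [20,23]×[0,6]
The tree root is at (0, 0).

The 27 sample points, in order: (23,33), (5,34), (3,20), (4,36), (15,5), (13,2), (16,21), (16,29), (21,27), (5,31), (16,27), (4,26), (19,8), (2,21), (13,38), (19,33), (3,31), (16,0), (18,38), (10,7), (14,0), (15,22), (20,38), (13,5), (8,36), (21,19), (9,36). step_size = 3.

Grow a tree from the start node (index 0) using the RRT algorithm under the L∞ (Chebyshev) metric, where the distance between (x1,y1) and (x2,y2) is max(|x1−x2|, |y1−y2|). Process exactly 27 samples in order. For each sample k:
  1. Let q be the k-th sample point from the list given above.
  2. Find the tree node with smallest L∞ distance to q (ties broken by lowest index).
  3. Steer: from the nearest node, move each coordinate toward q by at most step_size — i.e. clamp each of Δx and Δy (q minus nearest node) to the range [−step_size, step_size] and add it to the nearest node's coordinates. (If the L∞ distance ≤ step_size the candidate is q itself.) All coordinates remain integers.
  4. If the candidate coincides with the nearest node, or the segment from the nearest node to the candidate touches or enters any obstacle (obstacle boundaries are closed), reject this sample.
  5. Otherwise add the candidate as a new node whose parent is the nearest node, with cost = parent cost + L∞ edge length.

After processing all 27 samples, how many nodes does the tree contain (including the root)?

1. q=(23,33) nearest=0 d=33 new=(3,3) → add node 1 parent=0 cost=3
2. q=(5,34) nearest=1 d=31 new=(5,6) → add node 2 parent=1 cost=6
3. q=(3,20) nearest=2 d=14 new=(3,9) → add node 3 parent=2 cost=9
4. q=(4,36) nearest=3 d=27 new=(4,12) → add node 4 parent=3 cost=12
5. q=(15,5) nearest=2 d=10 new=(8,5) → add node 5 parent=2 cost=9
6. q=(13,2) nearest=5 d=5 new=(11,2) → add node 6 parent=5 cost=12
7. q=(16,21) nearest=4 d=12 new=(7,15) → add node 7 parent=4 cost=15
8. q=(16,29) nearest=7 d=14 new=(10,18) → add node 8 parent=7 cost=18
9. q=(21,27) nearest=8 d=11 new=(13,21) → add node 9 parent=8 cost=21
10. q=(5,31) nearest=9 d=10 new=(10,24) → add node 10 parent=9 cost=24
11. q=(16,27) nearest=9 d=6 new=(16,24) → add node 11 parent=9 cost=24
12. q=(4,26) nearest=10 d=6 new=(7,26) → add node 12 parent=10 cost=27
13. q=(19,8) nearest=6 d=8 new=(14,5) → add node 13 parent=6 cost=15
14. q=(2,21) nearest=12 d=5 new=(4,23) → add node 14 parent=12 cost=30
15. q=(13,38) nearest=12 d=12 new=(10,29) → add node 15 parent=12 cost=30
16. q=(19,33) nearest=10 d=9 new=(13,27) → add node 16 parent=10 cost=27
17. q=(3,31) nearest=12 d=5 new=(4,29) → add node 17 parent=12 cost=30
18. q=(16,0) nearest=6 d=5 new=(14,0) → add node 18 parent=6 cost=15
19. q=(18,38) nearest=15 d=9 new=(13,32) → add node 19 parent=15 cost=33
20. q=(10,7) nearest=5 d=2 new=(10,7) → add node 20 parent=5 cost=11
21. q=(14,0) nearest=18 d=0 → coincident, reject
22. q=(15,22) nearest=9 d=2 new=(15,22) → add node 21 parent=9 cost=23
23. q=(20,38) nearest=19 d=7 new=(16,35) → add node 22 parent=19 cost=36
24. q=(13,5) nearest=13 d=1 new=(13,5) → add node 23 parent=13 cost=16
25. q=(8,36) nearest=19 d=5 new=(10,35) → add node 24 parent=19 cost=36
26. q=(21,19) nearest=11 d=5 new=(19,21) → add node 25 parent=11 cost=27
27. q=(9,36) nearest=24 d=1 new=(9,36) → add node 26 parent=24 cost=37

Node count: 27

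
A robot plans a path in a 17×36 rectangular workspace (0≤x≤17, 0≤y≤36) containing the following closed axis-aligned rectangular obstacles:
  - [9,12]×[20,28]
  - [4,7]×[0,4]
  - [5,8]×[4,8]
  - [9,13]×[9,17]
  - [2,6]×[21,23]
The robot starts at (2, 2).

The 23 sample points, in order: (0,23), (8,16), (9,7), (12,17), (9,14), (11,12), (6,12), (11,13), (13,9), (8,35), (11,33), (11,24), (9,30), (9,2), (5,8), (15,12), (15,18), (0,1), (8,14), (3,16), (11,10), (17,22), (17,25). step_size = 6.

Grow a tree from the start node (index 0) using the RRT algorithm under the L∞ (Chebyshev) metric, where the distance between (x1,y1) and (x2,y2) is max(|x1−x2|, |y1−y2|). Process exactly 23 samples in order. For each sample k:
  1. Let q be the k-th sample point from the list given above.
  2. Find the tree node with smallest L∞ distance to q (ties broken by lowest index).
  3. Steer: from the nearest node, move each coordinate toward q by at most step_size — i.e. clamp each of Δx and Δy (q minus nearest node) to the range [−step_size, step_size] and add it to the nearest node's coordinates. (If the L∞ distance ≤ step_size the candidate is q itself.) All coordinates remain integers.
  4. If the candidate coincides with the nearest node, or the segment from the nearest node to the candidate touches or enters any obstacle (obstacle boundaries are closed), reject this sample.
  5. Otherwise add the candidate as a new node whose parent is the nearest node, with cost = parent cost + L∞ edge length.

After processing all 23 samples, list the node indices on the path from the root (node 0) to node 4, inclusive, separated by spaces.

1. q=(0,23) nearest=0 d=21 new=(0,8) → add node 1 parent=0 cost=6
2. q=(8,16) nearest=1 d=8 new=(6,14) → add node 2 parent=1 cost=12
3. q=(9,7) nearest=0 d=7 new=(8,7) → blocked by [4,7]×[0,4], reject
4. q=(12,17) nearest=2 d=6 new=(12,17) → blocked by [9,13]×[9,17], reject
5. q=(9,14) nearest=2 d=3 new=(9,14) → blocked by [9,13]×[9,17], reject
6. q=(11,12) nearest=2 d=5 new=(11,12) → blocked by [9,13]×[9,17], reject
7. q=(6,12) nearest=2 d=2 new=(6,12) → add node 3 parent=2 cost=14
8. q=(11,13) nearest=2 d=5 new=(11,13) → blocked by [9,13]×[9,17], reject
9. q=(13,9) nearest=2 d=7 new=(12,9) → blocked by [9,13]×[9,17], reject
10. q=(8,35) nearest=2 d=21 new=(8,20) → add node 4 parent=2 cost=18
11. q=(11,33) nearest=4 d=13 new=(11,26) → blocked by [9,12]×[20,28], reject
12. q=(11,24) nearest=4 d=4 new=(11,24) → blocked by [9,12]×[20,28], reject
13. q=(9,30) nearest=4 d=10 new=(9,26) → blocked by [9,12]×[20,28], reject
14. q=(9,2) nearest=0 d=7 new=(8,2) → blocked by [4,7]×[0,4], reject
15. q=(5,8) nearest=3 d=4 new=(5,8) → blocked by [5,8]×[4,8], reject
16. q=(15,12) nearest=4 d=8 new=(14,14) → blocked by [9,13]×[9,17], reject
17. q=(15,18) nearest=4 d=7 new=(14,18) → add node 5 parent=4 cost=24
18. q=(0,1) nearest=0 d=2 new=(0,1) → add node 6 parent=0 cost=2
19. q=(8,14) nearest=2 d=2 new=(8,14) → add node 7 parent=2 cost=14
20. q=(3,16) nearest=2 d=3 new=(3,16) → add node 8 parent=2 cost=15
21. q=(11,10) nearest=7 d=4 new=(11,10) → blocked by [9,13]×[9,17], reject
22. q=(17,22) nearest=5 d=4 new=(17,22) → add node 9 parent=5 cost=28
23. q=(17,25) nearest=9 d=3 new=(17,25) → add node 10 parent=9 cost=31

Path: 0 1 2 4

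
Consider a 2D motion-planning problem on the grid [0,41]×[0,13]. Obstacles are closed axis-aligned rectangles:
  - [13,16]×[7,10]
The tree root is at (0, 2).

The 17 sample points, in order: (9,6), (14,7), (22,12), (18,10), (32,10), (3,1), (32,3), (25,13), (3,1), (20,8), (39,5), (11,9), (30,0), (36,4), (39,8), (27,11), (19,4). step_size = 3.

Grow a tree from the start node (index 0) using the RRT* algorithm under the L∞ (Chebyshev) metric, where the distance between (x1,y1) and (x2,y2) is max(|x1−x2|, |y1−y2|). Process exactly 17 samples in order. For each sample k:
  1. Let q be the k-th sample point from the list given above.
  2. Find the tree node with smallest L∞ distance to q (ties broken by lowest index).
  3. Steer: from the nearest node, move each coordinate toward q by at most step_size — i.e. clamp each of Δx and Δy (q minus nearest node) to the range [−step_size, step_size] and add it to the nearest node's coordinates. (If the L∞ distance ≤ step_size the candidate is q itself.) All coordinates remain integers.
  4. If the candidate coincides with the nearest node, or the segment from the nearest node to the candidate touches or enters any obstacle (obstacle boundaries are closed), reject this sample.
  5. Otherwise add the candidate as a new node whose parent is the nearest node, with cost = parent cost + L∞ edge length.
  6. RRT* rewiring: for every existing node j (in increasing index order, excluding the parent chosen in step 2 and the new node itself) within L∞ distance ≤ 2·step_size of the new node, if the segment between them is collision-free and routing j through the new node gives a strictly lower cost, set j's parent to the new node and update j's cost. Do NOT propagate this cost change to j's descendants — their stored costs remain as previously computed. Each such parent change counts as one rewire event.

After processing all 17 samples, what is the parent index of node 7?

Parent of node 7: 6

1. q=(9,6) nearest=0 d=9 new=(3,5) → add node 1 parent=0 cost=3
2. q=(14,7) nearest=1 d=11 new=(6,7) → add node 2 parent=1 cost=6
3. q=(22,12) nearest=2 d=16 new=(9,10) → add node 3 parent=2 cost=9
4. q=(18,10) nearest=3 d=9 new=(12,10) → add node 4 parent=3 cost=12
5. q=(32,10) nearest=4 d=20 new=(15,10) → blocked by [13,16]×[7,10], reject
6. q=(3,1) nearest=0 d=3 new=(3,1) → add node 5 parent=0 cost=3
7. q=(32,3) nearest=4 d=20 new=(15,7) → blocked by [13,16]×[7,10], reject
8. q=(25,13) nearest=4 d=13 new=(15,13) → add node 6 parent=4 cost=15
9. q=(3,1) nearest=5 d=0 → coincident, reject
10. q=(20,8) nearest=6 d=5 new=(18,10) → add node 7 parent=6 cost=18
11. q=(39,5) nearest=7 d=21 new=(21,7) → add node 8 parent=7 cost=21
12. q=(11,9) nearest=4 d=1 new=(11,9) → add node 9 parent=4 cost=13
13. q=(30,0) nearest=8 d=9 new=(24,4) → add node 10 parent=8 cost=24
14. q=(36,4) nearest=10 d=12 new=(27,4) → add node 11 parent=10 cost=27
15. q=(39,8) nearest=11 d=12 new=(30,7) → add node 12 parent=11 cost=30
16. q=(27,11) nearest=12 d=4 new=(27,10) → add node 13 parent=12 cost=33
17. q=(19,4) nearest=8 d=3 new=(19,4) → add node 14 parent=8 cost=24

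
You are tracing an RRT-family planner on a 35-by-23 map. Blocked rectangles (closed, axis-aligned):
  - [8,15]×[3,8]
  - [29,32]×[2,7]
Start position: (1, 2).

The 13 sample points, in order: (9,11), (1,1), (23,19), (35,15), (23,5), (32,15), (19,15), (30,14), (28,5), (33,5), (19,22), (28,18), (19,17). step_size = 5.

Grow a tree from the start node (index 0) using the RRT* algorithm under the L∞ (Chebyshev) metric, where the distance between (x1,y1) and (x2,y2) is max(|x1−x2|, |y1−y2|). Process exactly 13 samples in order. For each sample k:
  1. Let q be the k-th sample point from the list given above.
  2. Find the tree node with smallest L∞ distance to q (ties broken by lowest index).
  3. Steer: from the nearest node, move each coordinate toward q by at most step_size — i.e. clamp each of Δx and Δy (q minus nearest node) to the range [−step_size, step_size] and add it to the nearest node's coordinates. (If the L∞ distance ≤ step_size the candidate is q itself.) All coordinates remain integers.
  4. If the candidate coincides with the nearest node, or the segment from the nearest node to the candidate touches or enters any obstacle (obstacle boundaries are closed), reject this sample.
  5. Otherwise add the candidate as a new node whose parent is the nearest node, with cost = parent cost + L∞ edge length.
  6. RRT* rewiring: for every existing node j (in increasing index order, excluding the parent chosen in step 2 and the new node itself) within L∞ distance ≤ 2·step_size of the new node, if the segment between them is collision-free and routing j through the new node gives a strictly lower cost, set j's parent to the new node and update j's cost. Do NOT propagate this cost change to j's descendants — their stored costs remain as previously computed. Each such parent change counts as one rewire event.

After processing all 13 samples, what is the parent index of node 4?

Parent of node 4: 3

1. q=(9,11) nearest=0 d=9 new=(6,7) → add node 1 parent=0 cost=5
2. q=(1,1) nearest=0 d=1 new=(1,1) → add node 2 parent=0 cost=1
3. q=(23,19) nearest=1 d=17 new=(11,12) → add node 3 parent=1 cost=10
4. q=(35,15) nearest=3 d=24 new=(16,15) → add node 4 parent=3 cost=15
5. q=(23,5) nearest=4 d=10 new=(21,10) → add node 5 parent=4 cost=20
6. q=(32,15) nearest=5 d=11 new=(26,15) → add node 6 parent=5 cost=25
7. q=(19,15) nearest=4 d=3 new=(19,15) → add node 7 parent=4 cost=18
8. q=(30,14) nearest=6 d=4 new=(30,14) → add node 8 parent=6 cost=29
9. q=(28,5) nearest=5 d=7 new=(26,5) → add node 9 parent=5 cost=25
10. q=(33,5) nearest=9 d=7 new=(31,5) → blocked by [29,32]×[2,7], reject
11. q=(19,22) nearest=4 d=7 new=(19,20) → add node 10 parent=4 cost=20
12. q=(28,18) nearest=6 d=3 new=(28,18) → add node 11 parent=6 cost=28
13. q=(19,17) nearest=7 d=2 new=(19,17) → add node 12 parent=7 cost=20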